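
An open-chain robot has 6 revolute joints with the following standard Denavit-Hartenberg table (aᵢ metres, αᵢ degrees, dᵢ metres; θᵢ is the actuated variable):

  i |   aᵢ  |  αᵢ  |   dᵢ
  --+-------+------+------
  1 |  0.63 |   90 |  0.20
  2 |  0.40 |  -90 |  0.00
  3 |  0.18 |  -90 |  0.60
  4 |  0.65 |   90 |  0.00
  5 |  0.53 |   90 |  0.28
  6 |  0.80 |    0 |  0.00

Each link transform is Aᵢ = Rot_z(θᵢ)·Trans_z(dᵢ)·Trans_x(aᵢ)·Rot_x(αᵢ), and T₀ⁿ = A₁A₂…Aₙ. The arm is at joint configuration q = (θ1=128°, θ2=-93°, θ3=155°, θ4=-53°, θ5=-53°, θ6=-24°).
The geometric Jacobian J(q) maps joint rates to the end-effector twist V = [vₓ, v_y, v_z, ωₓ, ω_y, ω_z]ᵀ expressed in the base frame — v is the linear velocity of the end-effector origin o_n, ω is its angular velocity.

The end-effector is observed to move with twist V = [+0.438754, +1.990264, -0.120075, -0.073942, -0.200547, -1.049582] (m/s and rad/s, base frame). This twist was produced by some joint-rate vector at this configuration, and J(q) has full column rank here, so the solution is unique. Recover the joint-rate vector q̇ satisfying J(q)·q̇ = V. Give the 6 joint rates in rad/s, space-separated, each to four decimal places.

o_n = [-2.5097, 0.9995, 0.2498]
J₁: ẑ×o_n = [-0.9995, -2.5097, 0.0000], ω = ẑ
J2: z=[0.7880, 0.6157, 0.0000] o=[-0.3879, 0.4964, 0.2000] → [0.0306, -0.0392, 1.7027, 0.7880, 0.6157, 0.0000]
J3: z=[-0.6148, 0.7869, -0.0523] o=[-0.3750, 0.4800, -0.1995] → [0.3807, 0.3879, 1.3604, -0.6148, 0.7869, -0.0523]
J4: z=[0.7006, 0.5754, 0.4220] o=[-0.8091, 0.9120, -0.0679] → [0.1459, -0.9403, 1.0398, 0.7006, 0.5754, 0.4220]
J5: z=[-0.0807, 0.6515, -0.7543] o=[-1.2699, 1.2333, 0.2589] → [-0.1824, 0.9344, 0.8266, -0.0807, 0.6515, -0.7543]
J6: z=[0.1446, -0.7411, -0.6556] o=[-1.8152, 1.3299, 0.0295] → [-0.3799, 0.4234, -0.5625, 0.1446, -0.7411, -0.6556]
q̇ = J⁺·V = [-0.6130, -0.0050, 0.0620, -0.1080, 0.1690, 0.3970]

-0.6130 -0.0050 0.0620 -0.1080 0.1690 0.3970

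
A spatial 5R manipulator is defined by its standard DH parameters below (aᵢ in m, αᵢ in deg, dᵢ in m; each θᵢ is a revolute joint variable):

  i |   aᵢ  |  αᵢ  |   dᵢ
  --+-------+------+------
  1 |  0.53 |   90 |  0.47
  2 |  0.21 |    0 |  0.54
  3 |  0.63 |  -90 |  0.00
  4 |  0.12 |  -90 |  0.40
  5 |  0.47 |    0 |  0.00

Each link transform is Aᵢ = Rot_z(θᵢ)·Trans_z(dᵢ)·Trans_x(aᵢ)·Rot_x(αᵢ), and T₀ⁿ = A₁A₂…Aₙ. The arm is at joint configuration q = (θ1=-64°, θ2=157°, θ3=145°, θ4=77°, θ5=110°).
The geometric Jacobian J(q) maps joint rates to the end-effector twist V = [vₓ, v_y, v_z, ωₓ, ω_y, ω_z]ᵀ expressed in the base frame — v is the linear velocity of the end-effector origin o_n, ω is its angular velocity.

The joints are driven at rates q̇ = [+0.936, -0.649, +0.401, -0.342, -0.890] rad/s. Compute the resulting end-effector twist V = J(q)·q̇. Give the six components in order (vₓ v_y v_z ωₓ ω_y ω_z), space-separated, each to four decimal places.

o_n = [-0.2447, -0.8207, 0.0035]
J₁: ẑ×o_n = [0.8207, -0.2447, 0.0000], ω = ẑ
J2: z=[-0.8988, -0.4384, 0.0000] o=[0.2323, -0.4764, 0.4700] → [0.2045, -0.4193, 0.1004, -0.8988, -0.4384, 0.0000]
J3: z=[-0.8988, -0.4384, 0.0000] o=[-0.3378, -0.5393, 0.5521] → [0.2405, -0.4931, 0.2937, -0.8988, -0.4384, 0.0000]
J4: z=[0.3718, -0.7622, 0.5299] o=[-0.1914, -0.8394, 0.0178] → [0.0010, -0.0229, -0.0337, 0.3718, -0.7622, 0.5299]
J5: z=[-0.0242, 0.5627, 0.8263] o=[0.0687, -1.1059, 0.2069] → [-0.3501, -0.2639, 0.1694, -0.0242, 0.5627, 0.8263]
V = J·q̇ = [1.0431, 0.0880, -0.0867, 0.1173, -0.1314, 0.0193]

1.0431 0.0880 -0.0867 0.1173 -0.1314 0.0193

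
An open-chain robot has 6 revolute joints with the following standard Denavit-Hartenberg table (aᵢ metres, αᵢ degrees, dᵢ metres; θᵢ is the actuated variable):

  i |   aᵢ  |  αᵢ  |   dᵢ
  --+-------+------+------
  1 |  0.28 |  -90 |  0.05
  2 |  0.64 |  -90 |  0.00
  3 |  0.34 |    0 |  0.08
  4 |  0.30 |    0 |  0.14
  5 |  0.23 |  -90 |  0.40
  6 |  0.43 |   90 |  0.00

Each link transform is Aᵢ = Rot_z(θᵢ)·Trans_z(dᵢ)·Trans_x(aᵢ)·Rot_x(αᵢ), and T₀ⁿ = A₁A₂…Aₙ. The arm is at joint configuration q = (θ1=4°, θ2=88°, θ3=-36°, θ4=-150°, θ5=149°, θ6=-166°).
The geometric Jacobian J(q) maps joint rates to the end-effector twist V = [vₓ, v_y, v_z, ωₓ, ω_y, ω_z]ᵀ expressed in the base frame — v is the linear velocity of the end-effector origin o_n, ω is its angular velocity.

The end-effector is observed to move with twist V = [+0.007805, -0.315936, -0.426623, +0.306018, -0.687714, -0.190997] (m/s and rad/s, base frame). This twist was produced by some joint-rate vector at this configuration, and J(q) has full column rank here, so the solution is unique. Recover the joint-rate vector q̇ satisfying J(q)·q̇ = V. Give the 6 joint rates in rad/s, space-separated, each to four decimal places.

0.0710 -0.3480 0.4660 -0.9630 0.2490 0.4500

o_n = [-0.4301, 0.0259, -0.4422]
J₁: ẑ×o_n = [-0.0259, -0.4301, 0.0000], ω = ẑ
J2: z=[-0.0698, 0.9976, 0.0000] o=[0.2793, 0.0195, 0.0500] → [-0.4910, -0.0343, 0.7073, -0.0698, 0.9976, 0.0000]
J3: z=[-0.9970, -0.0697, -0.0349] o=[0.3016, 0.0211, -0.5896] → [-0.0101, 0.1725, -0.0558, -0.9970, -0.0697, -0.0349]
J4: z=[-0.9970, -0.0697, -0.0349] o=[0.2175, 0.2155, -0.8673] → [-0.0363, 0.4464, 0.1439, -0.9970, -0.0697, -0.0349]
J5: z=[-0.9970, -0.0697, -0.0349] o=[0.0697, 0.1738, -0.5740] → [-0.0144, 0.1489, 0.1126, -0.9970, -0.0697, -0.0349]
J6: z=[0.0767, -0.7952, -0.6014] o=[-0.3323, 0.2844, -0.7715] → [-0.4174, 0.0336, -0.0976, 0.0767, -0.7952, -0.6014]
q̇ = J⁺·V = [0.0710, -0.3480, 0.4660, -0.9630, 0.2490, 0.4500]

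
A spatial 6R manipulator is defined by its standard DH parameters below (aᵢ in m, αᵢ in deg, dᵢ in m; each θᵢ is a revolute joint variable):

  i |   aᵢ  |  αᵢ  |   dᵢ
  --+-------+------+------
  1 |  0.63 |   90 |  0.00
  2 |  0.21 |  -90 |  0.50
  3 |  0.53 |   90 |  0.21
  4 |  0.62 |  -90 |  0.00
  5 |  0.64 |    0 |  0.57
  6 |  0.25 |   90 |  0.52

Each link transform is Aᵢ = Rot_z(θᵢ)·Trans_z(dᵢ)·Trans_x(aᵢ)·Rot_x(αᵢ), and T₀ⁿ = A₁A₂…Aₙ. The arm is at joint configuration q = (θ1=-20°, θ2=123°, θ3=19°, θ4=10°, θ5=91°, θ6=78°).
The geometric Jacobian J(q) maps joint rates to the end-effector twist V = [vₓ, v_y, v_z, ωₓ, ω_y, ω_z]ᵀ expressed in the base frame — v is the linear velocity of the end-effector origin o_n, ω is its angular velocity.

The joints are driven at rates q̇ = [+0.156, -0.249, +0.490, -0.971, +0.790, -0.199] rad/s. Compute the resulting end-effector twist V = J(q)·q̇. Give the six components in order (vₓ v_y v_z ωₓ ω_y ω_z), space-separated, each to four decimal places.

0.0591 0.1103 0.6482 -0.2457 1.2959 -0.7744

o_n = [-0.6710, 0.6461, -0.1910]
J₁: ẑ×o_n = [-0.6461, -0.6710, 0.0000], ω = ẑ
J2: z=[-0.3420, -0.9397, 0.0000] o=[0.5920, -0.2155, 0.0000] → [0.1795, -0.0653, -1.4815, -0.3420, -0.9397, 0.0000]
J3: z=[-0.7881, 0.2868, -0.5446] o=[0.3135, -0.6462, 0.1761] → [0.5985, 0.2469, -0.7360, -0.7881, 0.2868, -0.5446]
J4: z=[-0.4900, -0.8279, 0.2730] o=[-0.0494, -0.3305, 0.4820] → [0.2905, -0.4995, -0.9931, -0.4900, -0.8279, 0.2730]
J5: z=[-0.7114, 0.1988, -0.6741] o=[-0.3618, -0.0053, 0.9076] → [0.2207, -0.5731, -0.4019, -0.7114, 0.1988, -0.6741]
J6: z=[-0.7114, 0.1988, -0.6741] o=[-0.4481, 0.6319, 0.3410] → [-0.0962, -0.2282, 0.0343, -0.7114, 0.1988, -0.6741]
V = J·q̇ = [0.0591, 0.1103, 0.6482, -0.2457, 1.2959, -0.7744]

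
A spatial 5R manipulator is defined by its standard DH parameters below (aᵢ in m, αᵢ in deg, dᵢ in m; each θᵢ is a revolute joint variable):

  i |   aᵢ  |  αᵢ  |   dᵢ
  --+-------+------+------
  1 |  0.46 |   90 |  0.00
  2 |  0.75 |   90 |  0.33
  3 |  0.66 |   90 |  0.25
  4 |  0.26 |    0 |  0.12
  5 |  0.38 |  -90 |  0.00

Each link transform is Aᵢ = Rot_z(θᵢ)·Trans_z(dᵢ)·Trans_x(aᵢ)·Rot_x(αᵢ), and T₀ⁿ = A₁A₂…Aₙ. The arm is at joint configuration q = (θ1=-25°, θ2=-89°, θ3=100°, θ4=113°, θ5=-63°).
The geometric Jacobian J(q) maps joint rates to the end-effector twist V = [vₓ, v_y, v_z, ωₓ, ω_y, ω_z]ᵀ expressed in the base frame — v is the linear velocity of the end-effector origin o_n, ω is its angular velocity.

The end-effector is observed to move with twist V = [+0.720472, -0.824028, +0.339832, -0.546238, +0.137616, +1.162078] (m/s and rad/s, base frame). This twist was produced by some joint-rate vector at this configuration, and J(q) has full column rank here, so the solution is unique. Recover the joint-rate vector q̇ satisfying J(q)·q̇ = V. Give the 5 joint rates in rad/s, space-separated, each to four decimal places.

0.6960 0.1900 0.5450 -0.4300 -0.0530

o_n = [-0.7611, -0.9044, -0.7423]
J₁: ẑ×o_n = [0.9044, -0.7611, 0.0000], ω = ẑ
J2: z=[-0.4226, -0.9063, 0.0000] o=[0.4169, -0.1944, 0.0000] → [0.6728, -0.3137, -0.7676, -0.4226, -0.9063, 0.0000]
J3: z=[-0.9062, 0.4226, -0.0175] o=[0.2893, -0.4990, -0.7499] → [-0.0039, 0.0252, 0.8112, -0.9062, 0.4226, -0.0175]
J4: z=[-0.0578, -0.1646, -0.9847] o=[-0.2137, -0.9816, -0.6397] → [0.0929, 0.5330, -0.0946, -0.0578, -0.1646, -0.9847]
J5: z=[-0.0578, -0.1646, -0.9847] o=[-0.3950, -0.8097, -0.7796] → [-0.0994, 0.3627, -0.0548, -0.0578, -0.1646, -0.9847]
q̇ = J⁺·V = [0.6960, 0.1900, 0.5450, -0.4300, -0.0530]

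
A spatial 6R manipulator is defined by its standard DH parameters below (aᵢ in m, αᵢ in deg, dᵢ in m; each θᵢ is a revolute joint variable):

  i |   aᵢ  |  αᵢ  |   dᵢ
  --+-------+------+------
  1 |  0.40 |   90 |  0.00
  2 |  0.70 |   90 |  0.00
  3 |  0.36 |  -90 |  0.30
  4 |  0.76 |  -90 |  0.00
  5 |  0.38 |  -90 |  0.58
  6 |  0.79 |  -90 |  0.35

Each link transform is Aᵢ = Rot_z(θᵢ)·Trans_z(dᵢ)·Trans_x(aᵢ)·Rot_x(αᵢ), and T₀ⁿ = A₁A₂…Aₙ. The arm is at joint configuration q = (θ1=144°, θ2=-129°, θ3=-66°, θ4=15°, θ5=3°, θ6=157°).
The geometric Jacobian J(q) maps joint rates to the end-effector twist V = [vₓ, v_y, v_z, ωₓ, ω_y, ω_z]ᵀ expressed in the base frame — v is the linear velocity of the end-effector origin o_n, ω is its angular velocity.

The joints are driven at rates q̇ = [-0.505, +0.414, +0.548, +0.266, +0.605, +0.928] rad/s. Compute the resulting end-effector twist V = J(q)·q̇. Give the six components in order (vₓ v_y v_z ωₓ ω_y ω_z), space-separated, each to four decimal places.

o_n = [-0.4624, -0.5886, -0.5614]
J₁: ẑ×o_n = [0.5886, -0.4624, 0.0000], ω = ẑ
J2: z=[0.5878, 0.8090, 0.0000] o=[-0.3236, 0.2351, 0.0000] → [-0.4542, 0.3300, -0.3719, 0.5878, 0.8090, 0.0000]
J3: z=[0.6287, -0.4568, 0.6293] o=[0.0328, -0.0238, -0.5440] → [0.3634, -0.3007, -0.5813, 0.6287, -0.4568, 0.6293]
J4: z=[0.7042, -0.0089, -0.7100] o=[0.1026, -0.4811, -0.4690] → [-0.0755, 0.4662, -0.0807, 0.7042, -0.0089, -0.7100]
J5: z=[-0.5219, 0.6715, -0.5261] o=[-0.2632, -1.0442, -0.8248] → [0.4166, 0.2423, -0.1040, -0.5219, 0.6715, -0.5261]
J6: z=[-0.6780, 0.0476, 0.7335] o=[-0.7626, -0.9358, -1.2935] → [-0.2198, 0.7166, -0.2497, -0.6780, 0.0476, 0.7335]
V = J·q̇ = [-0.2582, 1.1409, -0.7887, -0.1698, 0.5327, 0.0134]

-0.2582 1.1409 -0.7887 -0.1698 0.5327 0.0134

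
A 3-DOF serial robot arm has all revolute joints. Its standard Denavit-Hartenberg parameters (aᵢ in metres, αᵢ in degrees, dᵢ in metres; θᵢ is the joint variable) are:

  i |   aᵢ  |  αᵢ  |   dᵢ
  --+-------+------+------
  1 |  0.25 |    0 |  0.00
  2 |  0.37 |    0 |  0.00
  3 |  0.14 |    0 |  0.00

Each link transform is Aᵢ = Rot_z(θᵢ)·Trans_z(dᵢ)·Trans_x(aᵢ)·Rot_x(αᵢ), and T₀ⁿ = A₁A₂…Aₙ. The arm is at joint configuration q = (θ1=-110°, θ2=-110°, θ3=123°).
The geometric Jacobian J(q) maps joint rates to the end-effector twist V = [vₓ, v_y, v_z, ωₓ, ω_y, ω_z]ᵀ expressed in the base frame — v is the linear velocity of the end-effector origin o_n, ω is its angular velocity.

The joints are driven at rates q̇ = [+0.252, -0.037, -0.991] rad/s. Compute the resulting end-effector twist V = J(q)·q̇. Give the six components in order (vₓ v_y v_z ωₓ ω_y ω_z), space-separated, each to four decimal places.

-0.0998 -0.0692 0.0000 0.0000 0.0000 -0.7760

o_n = [-0.3860, -0.1360, 0.0000]
J₁: ẑ×o_n = [0.1360, -0.3860, 0.0000], ω = ẑ
J2: z=[0.0000, 0.0000, 1.0000] o=[-0.0855, -0.2349, 0.0000] → [-0.0989, -0.3005, 0.0000, 0.0000, 0.0000, 1.0000]
J3: z=[0.0000, 0.0000, 1.0000] o=[-0.3689, 0.0029, 0.0000] → [0.1390, -0.0171, 0.0000, 0.0000, 0.0000, 1.0000]
V = J·q̇ = [-0.0998, -0.0692, 0.0000, 0.0000, 0.0000, -0.7760]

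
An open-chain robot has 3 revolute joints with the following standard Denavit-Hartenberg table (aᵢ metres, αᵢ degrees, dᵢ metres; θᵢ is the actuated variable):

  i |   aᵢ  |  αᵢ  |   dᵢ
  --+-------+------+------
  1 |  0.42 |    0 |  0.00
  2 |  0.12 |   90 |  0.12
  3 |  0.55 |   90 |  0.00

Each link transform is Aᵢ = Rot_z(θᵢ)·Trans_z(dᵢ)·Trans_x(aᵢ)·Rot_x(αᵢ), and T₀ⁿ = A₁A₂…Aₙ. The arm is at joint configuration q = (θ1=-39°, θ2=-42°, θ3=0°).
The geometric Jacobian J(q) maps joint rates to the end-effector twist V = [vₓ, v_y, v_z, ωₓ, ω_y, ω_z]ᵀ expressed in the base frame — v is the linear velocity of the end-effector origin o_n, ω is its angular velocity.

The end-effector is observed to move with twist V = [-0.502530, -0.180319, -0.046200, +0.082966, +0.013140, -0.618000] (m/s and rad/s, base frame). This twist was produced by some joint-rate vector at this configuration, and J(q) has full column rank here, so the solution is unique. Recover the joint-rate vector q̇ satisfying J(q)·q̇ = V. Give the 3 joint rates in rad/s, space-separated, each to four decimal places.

o_n = [0.4312, -0.9261, 0.1200]
J₁: ẑ×o_n = [0.9261, 0.4312, -0.0000], ω = ẑ
J2: z=[0.0000, 0.0000, 1.0000] o=[0.3264, -0.2643, 0.0000] → [0.6618, 0.1048, -0.0000, 0.0000, 0.0000, 1.0000]
J3: z=[-0.9877, -0.1564, 0.0000] o=[0.3452, -0.3828, 0.1200] → [0.0000, 0.0000, 0.5500, -0.9877, -0.1564, 0.0000]
q̇ = J⁺·V = [-0.3540, -0.2640, -0.0840]

-0.3540 -0.2640 -0.0840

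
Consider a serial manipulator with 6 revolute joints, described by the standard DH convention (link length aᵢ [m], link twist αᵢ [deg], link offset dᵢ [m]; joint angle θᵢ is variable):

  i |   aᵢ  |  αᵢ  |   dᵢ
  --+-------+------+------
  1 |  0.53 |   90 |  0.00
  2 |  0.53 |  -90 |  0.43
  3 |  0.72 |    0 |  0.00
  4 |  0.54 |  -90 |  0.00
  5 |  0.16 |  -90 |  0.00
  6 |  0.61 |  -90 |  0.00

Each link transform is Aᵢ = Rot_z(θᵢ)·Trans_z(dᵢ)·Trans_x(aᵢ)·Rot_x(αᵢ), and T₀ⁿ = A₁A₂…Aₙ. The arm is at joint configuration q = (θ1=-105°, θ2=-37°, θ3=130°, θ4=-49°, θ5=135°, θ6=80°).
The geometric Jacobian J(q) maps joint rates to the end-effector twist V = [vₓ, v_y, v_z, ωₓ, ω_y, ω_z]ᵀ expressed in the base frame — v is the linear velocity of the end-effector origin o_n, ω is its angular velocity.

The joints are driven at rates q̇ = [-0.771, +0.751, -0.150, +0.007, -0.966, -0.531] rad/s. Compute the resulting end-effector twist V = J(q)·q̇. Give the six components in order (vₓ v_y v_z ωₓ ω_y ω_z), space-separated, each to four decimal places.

-0.9280 -0.2955 -0.0151 -0.6418 -0.3424 -1.7946

o_n = [0.1066, -1.0518, -0.5808]
J₁: ẑ×o_n = [1.0518, 0.1066, -0.0000], ω = ẑ
J2: z=[-0.9659, 0.2588, 0.0000] o=[-0.1372, -0.5119, 0.0000] → [-0.1503, -0.5610, 0.4583, -0.9659, 0.2588, 0.0000]
J3: z=[-0.1558, -0.5813, 0.7986] o=[-0.6621, -0.8095, -0.3190] → [0.3457, 0.5731, 0.4846, -0.1558, -0.5813, 0.7986]
J4: z=[-0.1558, -0.5813, 0.7986] o=[-0.0337, -0.5952, -0.0404] → [0.6787, 0.0279, 0.1527, -0.1558, -0.5813, 0.7986]
J5: z=[0.3553, 0.7214, 0.5944] o=[0.4641, -0.7984, -0.0913] → [-0.2026, -0.0385, 0.1679, 0.3553, 0.7214, 0.5944]
J6: z=[-0.7619, -0.1450, 0.6313] o=[0.3774, -0.6901, -0.1710] → [0.2877, -0.4832, 0.2363, -0.7619, -0.1450, 0.6313]
V = J·q̇ = [-0.9280, -0.2955, -0.0151, -0.6418, -0.3424, -1.7946]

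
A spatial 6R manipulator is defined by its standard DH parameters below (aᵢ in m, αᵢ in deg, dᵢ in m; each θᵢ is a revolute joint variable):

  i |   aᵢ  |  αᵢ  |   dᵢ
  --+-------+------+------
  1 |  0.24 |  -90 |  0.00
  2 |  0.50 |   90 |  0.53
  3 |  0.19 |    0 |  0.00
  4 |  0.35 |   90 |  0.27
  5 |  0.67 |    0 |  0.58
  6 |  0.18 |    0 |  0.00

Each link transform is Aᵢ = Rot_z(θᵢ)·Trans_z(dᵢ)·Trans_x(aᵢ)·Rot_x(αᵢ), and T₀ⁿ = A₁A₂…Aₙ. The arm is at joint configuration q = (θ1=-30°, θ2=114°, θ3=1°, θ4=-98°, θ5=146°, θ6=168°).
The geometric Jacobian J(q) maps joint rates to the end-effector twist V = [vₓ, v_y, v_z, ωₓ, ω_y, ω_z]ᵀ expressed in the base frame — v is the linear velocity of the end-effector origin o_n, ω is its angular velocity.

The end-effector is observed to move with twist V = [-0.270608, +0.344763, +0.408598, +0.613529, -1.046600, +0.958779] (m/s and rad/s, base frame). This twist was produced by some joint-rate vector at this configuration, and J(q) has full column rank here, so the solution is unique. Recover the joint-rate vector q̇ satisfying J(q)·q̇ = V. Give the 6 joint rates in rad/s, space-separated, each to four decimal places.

o_n = [0.9136, 0.2621, -0.3229]
J₁: ẑ×o_n = [-0.2621, 0.9136, 0.0000], ω = ẑ
J2: z=[0.5000, 0.8660, 0.0000] o=[0.2078, -0.1200, 0.0000] → [-0.2796, 0.1615, -0.4202, 0.5000, 0.8660, 0.0000]
J3: z=[0.7912, -0.4568, -0.4067] o=[0.2967, 0.4407, -0.4568] → [-0.1338, -0.3568, 0.1405, 0.7912, -0.4568, -0.4067]
J4: z=[0.7912, -0.4568, -0.4067] o=[0.2315, 0.4822, -0.6303] → [-0.2299, -0.5207, 0.1375, 0.7912, -0.4568, -0.4067]
J5: z=[0.4106, -0.0963, 0.9067] o=[0.2864, 0.0493, -0.7012] → [-0.2294, 0.4134, 0.1478, 0.4106, -0.0963, 0.9067]
J6: z=[0.4106, -0.0963, 0.9067] o=[1.0728, 0.3136, -0.3895] → [0.0402, -0.1716, -0.0364, 0.4106, -0.0963, 0.9067]
q̇ = J⁺·V = [0.9970, -0.6480, 0.4210, 0.5580, 0.0810, 0.3160]

0.9970 -0.6480 0.4210 0.5580 0.0810 0.3160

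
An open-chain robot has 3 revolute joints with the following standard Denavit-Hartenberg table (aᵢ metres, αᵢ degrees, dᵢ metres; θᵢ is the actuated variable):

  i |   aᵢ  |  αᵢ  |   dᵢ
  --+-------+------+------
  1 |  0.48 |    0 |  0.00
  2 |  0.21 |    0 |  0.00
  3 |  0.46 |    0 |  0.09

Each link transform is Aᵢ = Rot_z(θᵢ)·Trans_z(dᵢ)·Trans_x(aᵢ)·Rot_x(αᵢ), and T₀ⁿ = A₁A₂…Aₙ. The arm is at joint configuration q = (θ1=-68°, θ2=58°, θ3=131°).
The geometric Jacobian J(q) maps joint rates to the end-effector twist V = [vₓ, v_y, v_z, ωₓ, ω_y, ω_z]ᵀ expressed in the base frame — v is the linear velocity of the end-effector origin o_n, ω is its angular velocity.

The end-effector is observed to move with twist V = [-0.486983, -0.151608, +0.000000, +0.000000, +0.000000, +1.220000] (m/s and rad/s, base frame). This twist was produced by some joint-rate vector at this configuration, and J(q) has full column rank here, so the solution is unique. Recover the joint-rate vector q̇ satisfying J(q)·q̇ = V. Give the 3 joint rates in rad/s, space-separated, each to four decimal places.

o_n = [0.1497, -0.0872, 0.0900]
J₁: ẑ×o_n = [0.0872, 0.1497, -0.0000], ω = ẑ
J2: z=[0.0000, 0.0000, 1.0000] o=[0.1798, -0.4450, 0.0000] → [-0.3578, -0.0301, 0.0000, 0.0000, 0.0000, 1.0000]
J3: z=[0.0000, 0.0000, 1.0000] o=[0.3866, -0.4815, 0.0000] → [-0.3943, -0.2369, 0.0000, 0.0000, 0.0000, 1.0000]
q̇ = J⁺·V = [-0.0730, 0.8010, 0.4920]

-0.0730 0.8010 0.4920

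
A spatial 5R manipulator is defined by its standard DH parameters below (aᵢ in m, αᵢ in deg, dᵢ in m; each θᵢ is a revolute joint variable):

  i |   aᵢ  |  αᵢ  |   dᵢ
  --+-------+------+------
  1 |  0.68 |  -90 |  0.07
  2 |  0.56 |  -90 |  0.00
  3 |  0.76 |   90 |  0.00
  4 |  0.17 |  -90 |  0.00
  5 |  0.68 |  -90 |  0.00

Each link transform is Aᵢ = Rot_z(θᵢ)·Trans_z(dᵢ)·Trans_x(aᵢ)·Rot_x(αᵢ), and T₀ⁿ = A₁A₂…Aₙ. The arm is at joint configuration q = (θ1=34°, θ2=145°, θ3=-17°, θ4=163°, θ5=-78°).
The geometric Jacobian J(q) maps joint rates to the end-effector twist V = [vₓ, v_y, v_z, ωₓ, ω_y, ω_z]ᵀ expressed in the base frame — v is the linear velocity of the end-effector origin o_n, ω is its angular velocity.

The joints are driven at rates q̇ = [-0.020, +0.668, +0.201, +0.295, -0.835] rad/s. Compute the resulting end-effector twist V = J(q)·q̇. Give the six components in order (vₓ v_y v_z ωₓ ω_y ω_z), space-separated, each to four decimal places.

o_n = [-0.4592, 0.6205, -0.3186]
J₁: ẑ×o_n = [-0.6205, -0.4592, 0.0000], ω = ẑ
J2: z=[-0.5592, 0.8290, 0.0000] o=[0.5637, 0.3803, 0.0700] → [-0.3222, -0.2173, 0.7137, -0.5592, 0.8290, 0.0000]
J3: z=[-0.4755, -0.3207, 0.8192] o=[0.1834, 0.1237, -0.2512] → [-0.3853, -0.5585, -0.4424, -0.4755, -0.3207, 0.8192]
J4: z=[-0.3362, 0.9267, 0.1677] o=[-0.4344, -0.0250, -0.6681] → [0.2156, 0.1133, -0.1940, -0.3362, 0.9267, 0.1677]
J5: z=[0.6924, 0.3639, -0.6230] o=[-0.3259, -0.0091, -0.5382] → [0.4721, -0.0689, 0.4845, 0.6924, 0.3639, -0.6230]
V = J·q̇ = [-0.6109, -0.1572, -0.0739, -1.1465, 0.4588, 0.7143]

-0.6109 -0.1572 -0.0739 -1.1465 0.4588 0.7143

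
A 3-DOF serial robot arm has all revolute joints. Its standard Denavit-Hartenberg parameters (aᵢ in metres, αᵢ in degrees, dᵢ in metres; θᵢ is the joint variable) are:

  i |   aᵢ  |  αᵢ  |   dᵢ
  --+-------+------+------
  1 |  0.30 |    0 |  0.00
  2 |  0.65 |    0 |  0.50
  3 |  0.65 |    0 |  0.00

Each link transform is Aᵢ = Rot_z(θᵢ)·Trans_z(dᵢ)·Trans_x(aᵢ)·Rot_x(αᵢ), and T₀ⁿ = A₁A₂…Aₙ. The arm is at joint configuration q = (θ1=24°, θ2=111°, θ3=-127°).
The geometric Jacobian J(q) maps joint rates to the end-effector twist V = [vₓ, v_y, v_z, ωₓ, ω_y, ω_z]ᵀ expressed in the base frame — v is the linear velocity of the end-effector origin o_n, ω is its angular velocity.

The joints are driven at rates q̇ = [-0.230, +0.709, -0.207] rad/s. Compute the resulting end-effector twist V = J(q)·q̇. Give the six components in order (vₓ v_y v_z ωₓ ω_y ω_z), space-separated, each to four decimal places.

-0.2167 -0.1081 0.0000 0.0000 0.0000 0.2720

o_n = [0.4581, 0.6721, 0.5000]
J₁: ẑ×o_n = [-0.6721, 0.4581, 0.0000], ω = ẑ
J2: z=[0.0000, 0.0000, 1.0000] o=[0.2741, 0.1220, 0.0000] → [-0.5501, 0.1841, 0.0000, 0.0000, 0.0000, 1.0000]
J3: z=[0.0000, 0.0000, 1.0000] o=[-0.1856, 0.5816, 0.5000] → [-0.0905, 0.6437, 0.0000, 0.0000, 0.0000, 1.0000]
V = J·q̇ = [-0.2167, -0.1081, 0.0000, 0.0000, 0.0000, 0.2720]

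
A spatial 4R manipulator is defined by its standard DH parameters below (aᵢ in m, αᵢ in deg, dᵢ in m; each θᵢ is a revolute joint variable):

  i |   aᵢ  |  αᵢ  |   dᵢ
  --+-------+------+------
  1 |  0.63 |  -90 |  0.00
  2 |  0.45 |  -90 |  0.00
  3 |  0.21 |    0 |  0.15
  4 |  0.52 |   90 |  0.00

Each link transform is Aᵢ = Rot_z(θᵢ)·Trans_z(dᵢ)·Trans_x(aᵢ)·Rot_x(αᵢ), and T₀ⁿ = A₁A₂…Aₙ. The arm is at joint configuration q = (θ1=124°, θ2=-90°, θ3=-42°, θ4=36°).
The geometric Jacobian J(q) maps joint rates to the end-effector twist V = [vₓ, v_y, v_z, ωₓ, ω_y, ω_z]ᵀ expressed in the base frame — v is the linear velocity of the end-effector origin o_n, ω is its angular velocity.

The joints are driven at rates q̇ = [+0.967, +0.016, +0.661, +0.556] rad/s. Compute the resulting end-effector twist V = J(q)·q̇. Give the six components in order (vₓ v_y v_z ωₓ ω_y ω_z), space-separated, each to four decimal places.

0.0773 -0.1535 0.1566 -0.6938 1.0000 0.9670

o_n = [-0.5977, 0.5377, 1.1232]
J₁: ẑ×o_n = [-0.5377, -0.5977, 0.0000], ω = ẑ
J2: z=[-0.8290, -0.5592, 0.0000] o=[-0.3523, 0.5223, 0.0000] → [-0.6281, 0.9312, -0.1500, -0.8290, -0.5592, 0.0000]
J3: z=[-0.5592, 0.8290, -0.0000] o=[-0.3523, 0.5223, 0.4500] → [0.5581, 0.3765, 0.1949, -0.5592, 0.8290, -0.0000]
J4: z=[-0.5592, 0.8290, -0.0000] o=[-0.5527, 0.5681, 0.6061] → [0.4287, 0.2892, 0.0544, -0.5592, 0.8290, -0.0000]
V = J·q̇ = [0.0773, -0.1535, 0.1566, -0.6938, 1.0000, 0.9670]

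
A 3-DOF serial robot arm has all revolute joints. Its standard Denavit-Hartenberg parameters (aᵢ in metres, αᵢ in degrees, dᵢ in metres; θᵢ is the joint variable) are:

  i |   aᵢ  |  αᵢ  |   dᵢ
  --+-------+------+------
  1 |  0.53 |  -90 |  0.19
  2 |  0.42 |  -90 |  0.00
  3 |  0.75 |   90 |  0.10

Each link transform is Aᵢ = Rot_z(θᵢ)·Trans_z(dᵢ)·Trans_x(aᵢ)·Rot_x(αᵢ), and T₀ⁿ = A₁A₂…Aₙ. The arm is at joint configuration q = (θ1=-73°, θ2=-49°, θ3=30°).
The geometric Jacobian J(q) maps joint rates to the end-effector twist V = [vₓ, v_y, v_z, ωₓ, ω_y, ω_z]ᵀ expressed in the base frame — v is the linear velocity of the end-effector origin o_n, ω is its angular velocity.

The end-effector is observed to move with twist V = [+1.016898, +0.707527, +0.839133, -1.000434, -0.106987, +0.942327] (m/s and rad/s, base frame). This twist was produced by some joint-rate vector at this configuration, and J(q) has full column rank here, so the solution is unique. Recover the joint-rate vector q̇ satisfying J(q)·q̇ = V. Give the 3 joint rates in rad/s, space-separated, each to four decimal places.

o_n = [0.0236, -1.3597, 0.9316]
J₁: ẑ×o_n = [1.3597, 0.0236, -0.0000], ω = ẑ
J2: z=[0.9563, 0.2924, 0.0000] o=[0.1550, -0.5068, 0.1900] → [0.2168, -0.7092, -0.7771, 0.9563, 0.2924, 0.0000]
J3: z=[0.2207, -0.7217, -0.6561] o=[0.2355, -0.7703, 0.5070] → [-0.6931, 0.0454, -0.2830, 0.2207, -0.7217, -0.6561]
q̇ = J⁺·V = [0.7770, -0.9880, -0.2520]

0.7770 -0.9880 -0.2520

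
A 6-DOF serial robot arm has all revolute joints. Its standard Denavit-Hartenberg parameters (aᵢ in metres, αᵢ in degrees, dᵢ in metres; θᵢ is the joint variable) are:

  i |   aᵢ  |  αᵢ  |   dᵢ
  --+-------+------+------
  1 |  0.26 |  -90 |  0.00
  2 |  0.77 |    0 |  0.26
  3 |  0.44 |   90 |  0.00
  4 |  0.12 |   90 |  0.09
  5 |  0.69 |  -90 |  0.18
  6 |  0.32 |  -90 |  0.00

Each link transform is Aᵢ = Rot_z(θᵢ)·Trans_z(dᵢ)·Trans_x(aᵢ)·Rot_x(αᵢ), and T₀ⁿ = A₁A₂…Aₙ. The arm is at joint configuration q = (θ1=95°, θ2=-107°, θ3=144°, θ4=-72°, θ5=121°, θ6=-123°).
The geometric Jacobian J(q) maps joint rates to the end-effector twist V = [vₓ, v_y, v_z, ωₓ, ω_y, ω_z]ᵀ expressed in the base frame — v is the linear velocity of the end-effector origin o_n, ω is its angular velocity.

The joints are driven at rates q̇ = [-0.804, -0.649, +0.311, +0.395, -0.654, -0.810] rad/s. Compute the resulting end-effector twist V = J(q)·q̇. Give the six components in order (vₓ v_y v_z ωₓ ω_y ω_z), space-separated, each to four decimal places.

0.8055 -0.1507 -0.2118 0.6924 1.2219 -0.6588

o_n = [-0.2877, 0.3061, 1.1802]
J₁: ẑ×o_n = [-0.3061, -0.2877, 0.0000], ω = ẑ
J2: z=[-0.9962, -0.0872, 0.0000] o=[-0.0227, 0.2590, 0.0000] → [-0.1029, 1.1757, -0.0700, -0.9962, -0.0872, 0.0000]
J3: z=[-0.9962, -0.0872, 0.0000] o=[-0.2621, 0.0121, 0.7364] → [-0.0387, 0.4421, -0.2951, -0.9962, -0.0872, 0.0000]
J4: z=[-0.0525, 0.5995, 0.7986] o=[-0.2927, 0.3621, 0.4716] → [0.4696, 0.0411, -0.0000, -0.0525, 0.5995, 0.7986]
J5: z=[0.3740, -0.7297, 0.5724] o=[-0.1863, 0.4555, 0.5211] → [-0.3954, -0.3046, -0.1299, 0.3740, -0.7297, 0.5724]
J6: z=[-0.7667, -0.5906, -0.2519] o=[-0.4790, 0.5620, 1.1626] → [-0.0749, -0.0347, 0.3092, -0.7667, -0.5906, -0.2519]
V = J·q̇ = [0.8055, -0.1507, -0.2118, 0.6924, 1.2219, -0.6588]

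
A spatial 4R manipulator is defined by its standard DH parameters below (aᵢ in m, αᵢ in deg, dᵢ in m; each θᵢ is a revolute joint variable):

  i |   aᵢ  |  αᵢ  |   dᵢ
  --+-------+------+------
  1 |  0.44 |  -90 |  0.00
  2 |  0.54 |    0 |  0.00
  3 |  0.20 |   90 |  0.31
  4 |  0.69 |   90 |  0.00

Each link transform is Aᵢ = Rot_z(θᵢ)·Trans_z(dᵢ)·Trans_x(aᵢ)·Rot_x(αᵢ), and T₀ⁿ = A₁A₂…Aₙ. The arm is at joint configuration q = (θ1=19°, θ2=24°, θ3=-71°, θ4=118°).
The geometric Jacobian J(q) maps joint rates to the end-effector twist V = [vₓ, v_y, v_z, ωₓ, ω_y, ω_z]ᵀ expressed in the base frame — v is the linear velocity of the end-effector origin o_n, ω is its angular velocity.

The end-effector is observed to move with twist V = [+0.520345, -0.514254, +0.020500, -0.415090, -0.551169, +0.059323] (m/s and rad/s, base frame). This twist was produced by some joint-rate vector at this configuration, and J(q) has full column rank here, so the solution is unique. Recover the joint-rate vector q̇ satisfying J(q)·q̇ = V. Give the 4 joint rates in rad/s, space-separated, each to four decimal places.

-0.4740 -0.8140 0.4280 0.7820

o_n = [0.5033, 1.1455, -0.3103]
J₁: ẑ×o_n = [-1.1455, 0.5033, 0.0000], ω = ẑ
J2: z=[-0.3256, 0.9455, 0.0000] o=[0.4160, 0.1432, 0.0000] → [-0.2934, -0.1010, -0.4088, -0.3256, 0.9455, 0.0000]
J3: z=[-0.3256, 0.9455, 0.0000] o=[0.8825, 0.3039, -0.2196] → [-0.0857, -0.0295, 0.0845, -0.3256, 0.9455, 0.0000]
J4: z=[-0.6915, -0.2381, 0.6820] o=[0.9105, 0.6414, -0.0734] → [-0.2874, -0.4416, -0.4456, -0.6915, -0.2381, 0.6820]
q̇ = J⁺·V = [-0.4740, -0.8140, 0.4280, 0.7820]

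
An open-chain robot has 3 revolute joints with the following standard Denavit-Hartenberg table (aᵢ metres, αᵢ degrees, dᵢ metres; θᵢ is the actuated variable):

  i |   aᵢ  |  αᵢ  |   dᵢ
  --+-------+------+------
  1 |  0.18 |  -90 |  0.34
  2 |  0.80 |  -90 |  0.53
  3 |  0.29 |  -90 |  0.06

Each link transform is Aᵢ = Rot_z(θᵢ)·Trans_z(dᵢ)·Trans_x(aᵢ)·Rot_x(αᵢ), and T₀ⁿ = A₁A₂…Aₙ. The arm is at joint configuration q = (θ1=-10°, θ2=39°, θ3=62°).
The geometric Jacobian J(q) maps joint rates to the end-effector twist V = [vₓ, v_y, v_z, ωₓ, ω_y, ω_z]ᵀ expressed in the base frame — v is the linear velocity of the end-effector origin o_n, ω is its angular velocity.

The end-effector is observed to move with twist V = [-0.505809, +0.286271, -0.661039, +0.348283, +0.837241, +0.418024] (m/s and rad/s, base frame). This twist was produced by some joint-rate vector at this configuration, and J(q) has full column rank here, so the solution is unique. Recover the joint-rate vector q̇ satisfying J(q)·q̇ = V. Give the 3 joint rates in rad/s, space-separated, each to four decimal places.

o_n = [0.9041, 0.1188, -0.2958]
J₁: ẑ×o_n = [-0.1188, 0.9041, 0.0000], ω = ẑ
J2: z=[0.1736, 0.9848, 0.0000] o=[0.1773, -0.0313, 0.3400] → [-0.6261, 0.1104, -0.6898, 0.1736, 0.9848, 0.0000]
J3: z=[-0.6198, 0.1093, -0.7771] o=[0.8816, 0.3827, -0.1635] → [-0.2196, -0.0995, 0.1611, -0.6198, 0.1093, -0.7771]
q̇ = J⁺·V = [0.1740, 0.8850, -0.3140]

0.1740 0.8850 -0.3140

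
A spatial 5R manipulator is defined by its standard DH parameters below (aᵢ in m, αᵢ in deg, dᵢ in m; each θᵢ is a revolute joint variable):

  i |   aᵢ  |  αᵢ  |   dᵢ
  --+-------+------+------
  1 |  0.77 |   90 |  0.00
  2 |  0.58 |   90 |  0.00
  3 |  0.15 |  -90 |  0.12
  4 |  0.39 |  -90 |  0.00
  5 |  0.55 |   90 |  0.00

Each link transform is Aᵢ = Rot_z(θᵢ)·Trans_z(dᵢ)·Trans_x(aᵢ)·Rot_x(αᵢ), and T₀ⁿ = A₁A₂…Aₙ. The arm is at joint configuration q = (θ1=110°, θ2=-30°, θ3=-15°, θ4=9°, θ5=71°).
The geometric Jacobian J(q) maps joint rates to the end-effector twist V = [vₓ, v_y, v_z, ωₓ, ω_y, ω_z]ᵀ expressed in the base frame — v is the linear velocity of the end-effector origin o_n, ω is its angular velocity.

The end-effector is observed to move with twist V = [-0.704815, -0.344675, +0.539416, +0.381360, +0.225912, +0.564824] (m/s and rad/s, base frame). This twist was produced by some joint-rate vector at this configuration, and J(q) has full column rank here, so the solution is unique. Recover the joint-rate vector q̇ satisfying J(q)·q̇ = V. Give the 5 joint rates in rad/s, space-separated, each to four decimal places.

o_n = [-1.2389, 1.3964, -0.5934]
J₁: ẑ×o_n = [-1.3964, -1.2389, 0.0000], ω = ẑ
J2: z=[0.9397, 0.3420, 0.0000] o=[-0.2634, 0.7236, 0.0000] → [-0.2030, 0.5576, 0.9659, 0.9397, 0.3420, 0.0000]
J3: z=[0.1710, -0.4698, -0.8660] o=[-0.4352, 1.1956, -0.2900] → [0.3165, 0.7480, -0.3433, 0.1710, -0.4698, -0.8660]
J4: z=[0.8310, 0.5410, -0.1294] o=[-0.4940, 1.2438, -0.4664] → [-0.0490, 0.2020, 0.5297, 0.8310, 0.5410, -0.1294]
J5: z=[-0.0861, 0.3549, 0.9309] o=[-0.7084, 1.5412, -0.5996] → [0.1370, -0.4934, 0.2008, -0.0861, 0.3549, 0.9309]
q̇ = J⁺·V = [0.3750, 0.5410, -0.2310, -0.1080, -0.0260]

0.3750 0.5410 -0.2310 -0.1080 -0.0260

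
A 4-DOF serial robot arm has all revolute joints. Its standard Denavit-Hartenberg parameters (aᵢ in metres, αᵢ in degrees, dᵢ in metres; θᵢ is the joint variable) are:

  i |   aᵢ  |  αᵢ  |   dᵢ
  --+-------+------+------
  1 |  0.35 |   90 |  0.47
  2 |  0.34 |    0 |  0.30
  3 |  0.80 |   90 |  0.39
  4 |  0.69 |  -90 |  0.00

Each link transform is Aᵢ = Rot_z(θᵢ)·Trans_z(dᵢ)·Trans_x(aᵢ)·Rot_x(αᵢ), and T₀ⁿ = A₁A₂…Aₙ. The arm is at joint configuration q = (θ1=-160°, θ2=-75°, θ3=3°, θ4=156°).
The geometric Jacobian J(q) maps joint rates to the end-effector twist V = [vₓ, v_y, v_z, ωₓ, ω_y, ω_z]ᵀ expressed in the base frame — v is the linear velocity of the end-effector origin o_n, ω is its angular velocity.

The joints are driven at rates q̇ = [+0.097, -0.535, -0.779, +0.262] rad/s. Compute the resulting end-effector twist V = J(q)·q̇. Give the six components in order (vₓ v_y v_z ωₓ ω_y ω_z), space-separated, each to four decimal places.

0.3700 -0.0917 -0.0460 0.6836 -1.1495 0.0160

o_n = [-0.7928, 0.7444, -0.0198]
J₁: ẑ×o_n = [-0.7444, -0.7928, 0.0000], ω = ẑ
J2: z=[-0.3420, 0.9397, 0.0000] o=[-0.3289, -0.1197, 0.4700] → [-0.4602, -0.1675, 0.1404, -0.3420, 0.9397, 0.0000]
J3: z=[-0.3420, 0.9397, 0.0000] o=[-0.5142, 0.1321, 0.1416] → [-0.1516, -0.0552, 0.0524, -0.3420, 0.9397, 0.0000]
J4: z=[0.8937, 0.3253, -0.3090] o=[-0.8799, 0.4140, -0.6193] → [0.2971, -0.5627, 0.2669, 0.8937, 0.3253, -0.3090]
V = J·q̇ = [0.3700, -0.0917, -0.0460, 0.6836, -1.1495, 0.0160]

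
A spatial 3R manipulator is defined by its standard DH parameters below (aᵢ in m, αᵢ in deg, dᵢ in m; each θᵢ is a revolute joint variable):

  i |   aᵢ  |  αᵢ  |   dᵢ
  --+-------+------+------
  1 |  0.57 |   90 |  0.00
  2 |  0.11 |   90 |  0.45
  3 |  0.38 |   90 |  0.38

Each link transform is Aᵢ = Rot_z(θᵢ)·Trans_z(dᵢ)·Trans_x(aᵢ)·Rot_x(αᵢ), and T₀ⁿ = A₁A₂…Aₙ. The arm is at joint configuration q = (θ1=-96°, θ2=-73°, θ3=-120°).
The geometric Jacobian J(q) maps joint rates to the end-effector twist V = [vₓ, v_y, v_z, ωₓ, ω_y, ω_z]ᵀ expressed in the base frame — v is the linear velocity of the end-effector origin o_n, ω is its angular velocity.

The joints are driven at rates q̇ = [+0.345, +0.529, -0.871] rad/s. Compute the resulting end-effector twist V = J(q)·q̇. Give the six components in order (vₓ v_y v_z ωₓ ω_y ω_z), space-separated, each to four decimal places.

-0.0992 0.0343 0.0695 -0.6132 -0.7731 0.5997

o_n = [-0.1394, -0.1696, -0.0346]
J₁: ẑ×o_n = [0.1696, -0.1394, 0.0000], ω = ẑ
J2: z=[-0.9945, 0.1045, 0.0000] o=[-0.0596, -0.5669, 0.0000] → [-0.0036, -0.0344, -0.3868, -0.9945, 0.1045, 0.0000]
J3: z=[0.1000, 0.9511, -0.2924] o=[-0.5105, -0.5518, -0.1052] → [0.1789, -0.1155, -0.3147, 0.1000, 0.9511, -0.2924]
V = J·q̇ = [-0.0992, 0.0343, 0.0695, -0.6132, -0.7731, 0.5997]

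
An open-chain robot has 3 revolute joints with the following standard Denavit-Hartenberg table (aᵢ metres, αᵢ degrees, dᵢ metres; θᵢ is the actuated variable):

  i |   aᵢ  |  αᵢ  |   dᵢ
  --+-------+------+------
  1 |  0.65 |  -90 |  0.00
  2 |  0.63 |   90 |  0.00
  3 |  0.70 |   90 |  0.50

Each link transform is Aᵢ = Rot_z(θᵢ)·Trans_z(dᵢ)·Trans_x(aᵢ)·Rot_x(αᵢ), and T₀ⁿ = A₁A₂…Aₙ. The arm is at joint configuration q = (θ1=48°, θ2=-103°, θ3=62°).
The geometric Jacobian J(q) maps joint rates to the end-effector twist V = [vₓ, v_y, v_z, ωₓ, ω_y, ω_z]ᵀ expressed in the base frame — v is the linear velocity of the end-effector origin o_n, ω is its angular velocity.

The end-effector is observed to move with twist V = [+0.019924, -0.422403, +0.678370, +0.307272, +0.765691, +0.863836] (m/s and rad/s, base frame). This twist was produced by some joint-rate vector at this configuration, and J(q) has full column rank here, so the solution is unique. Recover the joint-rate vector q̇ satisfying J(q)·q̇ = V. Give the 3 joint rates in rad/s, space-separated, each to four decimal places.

0.6850 0.2840 -0.7950

o_n = [-0.4947, 0.3743, 0.8216]
J₁: ẑ×o_n = [-0.3743, -0.4947, 0.0000], ω = ẑ
J2: z=[-0.7431, 0.6691, 0.0000] o=[0.4349, 0.4830, 0.0000] → [0.5497, 0.6106, 0.7028, -0.7431, 0.6691, 0.0000]
J3: z=[-0.6520, -0.7241, -0.2250] o=[0.3401, 0.3777, 0.6139] → [-0.1512, 0.3232, -0.6022, -0.6520, -0.7241, -0.2250]
q̇ = J⁺·V = [0.6850, 0.2840, -0.7950]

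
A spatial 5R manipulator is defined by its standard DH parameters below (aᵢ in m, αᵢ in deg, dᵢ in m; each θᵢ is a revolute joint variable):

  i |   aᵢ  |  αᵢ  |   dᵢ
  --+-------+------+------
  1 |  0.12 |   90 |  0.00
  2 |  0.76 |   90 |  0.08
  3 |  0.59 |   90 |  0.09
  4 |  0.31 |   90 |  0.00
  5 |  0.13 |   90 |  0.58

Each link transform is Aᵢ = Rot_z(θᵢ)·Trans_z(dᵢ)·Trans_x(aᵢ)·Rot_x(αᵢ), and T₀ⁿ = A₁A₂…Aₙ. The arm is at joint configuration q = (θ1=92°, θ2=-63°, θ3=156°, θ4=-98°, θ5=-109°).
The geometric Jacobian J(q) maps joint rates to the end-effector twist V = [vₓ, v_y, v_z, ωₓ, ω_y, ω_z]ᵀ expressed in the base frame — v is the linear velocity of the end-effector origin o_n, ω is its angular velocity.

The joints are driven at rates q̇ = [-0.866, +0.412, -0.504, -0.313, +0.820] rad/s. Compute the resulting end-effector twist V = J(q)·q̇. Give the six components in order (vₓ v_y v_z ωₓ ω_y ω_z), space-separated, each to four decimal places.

o_n = [-0.0597, 0.5336, -0.6074]
J₁: ẑ×o_n = [-0.5336, -0.0597, 0.0000], ω = ẑ
J2: z=[0.9994, 0.0349, 0.0000] o=[-0.0042, 0.1199, 0.0000] → [-0.0212, 0.6070, 0.4154, 0.9994, 0.0349, 0.0000]
J3: z=[0.0311, -0.8905, -0.4540] o=[0.0637, 0.4675, -0.6772] → [-0.0322, 0.0539, -0.1079, 0.0311, -0.8905, -0.4540]
J4: z=[0.9065, 0.2164, -0.3624] o=[0.3149, 0.1512, -0.2378] → [0.0586, 0.4708, 0.4277, 0.9065, 0.2164, -0.3624]
J5: z=[-0.4125, 0.2725, -0.8692] o=[0.2872, 0.4419, -0.1335] → [-0.0494, 0.1061, 0.0567, -0.4125, 0.2725, -0.8692]
V = J·q̇ = [0.4108, 0.2143, 0.1381, -0.2260, 0.6189, -1.2365]

0.4108 0.2143 0.1381 -0.2260 0.6189 -1.2365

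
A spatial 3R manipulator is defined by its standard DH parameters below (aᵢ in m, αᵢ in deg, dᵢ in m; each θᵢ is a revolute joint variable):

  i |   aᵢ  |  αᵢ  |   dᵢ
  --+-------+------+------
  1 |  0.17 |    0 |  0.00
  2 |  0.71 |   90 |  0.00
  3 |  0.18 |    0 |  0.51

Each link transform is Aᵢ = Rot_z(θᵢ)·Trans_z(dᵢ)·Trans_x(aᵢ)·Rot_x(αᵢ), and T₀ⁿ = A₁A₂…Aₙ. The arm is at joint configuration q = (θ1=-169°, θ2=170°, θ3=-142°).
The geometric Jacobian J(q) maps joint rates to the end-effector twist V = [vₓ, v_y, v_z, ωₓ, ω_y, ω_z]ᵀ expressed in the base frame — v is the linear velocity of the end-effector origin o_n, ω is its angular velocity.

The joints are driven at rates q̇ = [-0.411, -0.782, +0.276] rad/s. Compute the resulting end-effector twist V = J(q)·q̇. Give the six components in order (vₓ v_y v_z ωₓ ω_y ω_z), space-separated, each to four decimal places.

-0.5793 -0.6192 -0.0391 0.0048 -0.2760 -1.1930

o_n = [0.4101, -0.5324, -0.1108]
J₁: ẑ×o_n = [0.5324, 0.4101, -0.0000], ω = ẑ
J2: z=[0.0000, 0.0000, 1.0000] o=[-0.1669, -0.0324, 0.0000] → [0.5000, 0.5770, -0.0000, 0.0000, 0.0000, 1.0000]
J3: z=[0.0175, -0.9998, 0.0000] o=[0.5430, -0.0200, 0.0000] → [0.1108, 0.0019, -0.1418, 0.0175, -0.9998, 0.0000]
V = J·q̇ = [-0.5793, -0.6192, -0.0391, 0.0048, -0.2760, -1.1930]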